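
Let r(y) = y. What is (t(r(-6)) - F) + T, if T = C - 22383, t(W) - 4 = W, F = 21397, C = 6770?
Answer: -37012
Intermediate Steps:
t(W) = 4 + W
T = -15613 (T = 6770 - 22383 = -15613)
(t(r(-6)) - F) + T = ((4 - 6) - 1*21397) - 15613 = (-2 - 21397) - 15613 = -21399 - 15613 = -37012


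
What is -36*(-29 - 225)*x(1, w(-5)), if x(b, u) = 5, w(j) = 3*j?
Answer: 45720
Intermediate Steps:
-36*(-29 - 225)*x(1, w(-5)) = -36*(-29 - 225)*5 = -(-9144)*5 = -36*(-1270) = 45720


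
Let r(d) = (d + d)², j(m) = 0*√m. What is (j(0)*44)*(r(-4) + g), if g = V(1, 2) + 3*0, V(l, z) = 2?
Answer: 0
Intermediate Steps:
j(m) = 0
r(d) = 4*d² (r(d) = (2*d)² = 4*d²)
g = 2 (g = 2 + 3*0 = 2 + 0 = 2)
(j(0)*44)*(r(-4) + g) = (0*44)*(4*(-4)² + 2) = 0*(4*16 + 2) = 0*(64 + 2) = 0*66 = 0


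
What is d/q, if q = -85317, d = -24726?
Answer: 8242/28439 ≈ 0.28981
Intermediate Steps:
d/q = -24726/(-85317) = -24726*(-1/85317) = 8242/28439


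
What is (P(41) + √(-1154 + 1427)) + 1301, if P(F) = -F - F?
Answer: 1219 + √273 ≈ 1235.5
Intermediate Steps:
P(F) = -2*F
(P(41) + √(-1154 + 1427)) + 1301 = (-2*41 + √(-1154 + 1427)) + 1301 = (-82 + √273) + 1301 = 1219 + √273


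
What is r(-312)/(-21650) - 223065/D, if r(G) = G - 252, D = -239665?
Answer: 496452831/518874725 ≈ 0.95679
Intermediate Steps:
r(G) = -252 + G
r(-312)/(-21650) - 223065/D = (-252 - 312)/(-21650) - 223065/(-239665) = -564*(-1/21650) - 223065*(-1/239665) = 282/10825 + 44613/47933 = 496452831/518874725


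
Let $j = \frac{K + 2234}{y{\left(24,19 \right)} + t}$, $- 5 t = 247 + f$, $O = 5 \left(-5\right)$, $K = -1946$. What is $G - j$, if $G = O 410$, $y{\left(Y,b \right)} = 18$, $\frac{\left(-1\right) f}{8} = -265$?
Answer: $- \frac{2593090}{253} \approx -10249.0$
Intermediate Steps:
$f = 2120$ ($f = \left(-8\right) \left(-265\right) = 2120$)
$O = -25$
$t = - \frac{2367}{5}$ ($t = - \frac{247 + 2120}{5} = \left(- \frac{1}{5}\right) 2367 = - \frac{2367}{5} \approx -473.4$)
$j = - \frac{160}{253}$ ($j = \frac{-1946 + 2234}{18 - \frac{2367}{5}} = \frac{288}{- \frac{2277}{5}} = 288 \left(- \frac{5}{2277}\right) = - \frac{160}{253} \approx -0.63241$)
$G = -10250$ ($G = \left(-25\right) 410 = -10250$)
$G - j = -10250 - - \frac{160}{253} = -10250 + \frac{160}{253} = - \frac{2593090}{253}$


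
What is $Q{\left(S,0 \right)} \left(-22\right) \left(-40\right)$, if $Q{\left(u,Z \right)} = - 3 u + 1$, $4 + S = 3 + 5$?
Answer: $-9680$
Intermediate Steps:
$S = 4$ ($S = -4 + \left(3 + 5\right) = -4 + 8 = 4$)
$Q{\left(u,Z \right)} = 1 - 3 u$
$Q{\left(S,0 \right)} \left(-22\right) \left(-40\right) = \left(1 - 12\right) \left(-22\right) \left(-40\right) = \left(-11\right) \left(-22\right) \left(-40\right) = 242 \left(-40\right) = -9680$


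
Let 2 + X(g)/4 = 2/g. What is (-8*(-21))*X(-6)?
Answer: -1568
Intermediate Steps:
X(g) = -8 + 8/g (X(g) = -8 + 4*(2/g) = -8 + 8/g)
(-8*(-21))*X(-6) = (-8*(-21))*(-8 + 8/(-6)) = 168*(-8 + 8*(-⅙)) = 168*(-8 - 4/3) = 168*(-28/3) = -1568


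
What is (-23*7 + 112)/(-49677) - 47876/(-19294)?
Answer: 1189640729/479234019 ≈ 2.4824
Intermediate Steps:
(-23*7 + 112)/(-49677) - 47876/(-19294) = (-161 + 112)*(-1/49677) - 47876*(-1/19294) = -49*(-1/49677) + 23938/9647 = 49/49677 + 23938/9647 = 1189640729/479234019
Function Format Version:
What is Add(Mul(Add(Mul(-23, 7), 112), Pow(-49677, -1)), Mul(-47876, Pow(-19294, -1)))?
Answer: Rational(1189640729, 479234019) ≈ 2.4824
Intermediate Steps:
Add(Mul(Add(Mul(-23, 7), 112), Pow(-49677, -1)), Mul(-47876, Pow(-19294, -1))) = Add(Mul(Add(-161, 112), Rational(-1, 49677)), Mul(-47876, Rational(-1, 19294))) = Add(Mul(-49, Rational(-1, 49677)), Rational(23938, 9647)) = Add(Rational(49, 49677), Rational(23938, 9647)) = Rational(1189640729, 479234019)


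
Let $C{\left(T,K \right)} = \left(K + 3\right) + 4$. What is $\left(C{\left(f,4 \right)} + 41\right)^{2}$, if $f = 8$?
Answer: $2704$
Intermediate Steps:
$C{\left(T,K \right)} = 7 + K$ ($C{\left(T,K \right)} = \left(3 + K\right) + 4 = 7 + K$)
$\left(C{\left(f,4 \right)} + 41\right)^{2} = \left(\left(7 + 4\right) + 41\right)^{2} = \left(11 + 41\right)^{2} = 52^{2} = 2704$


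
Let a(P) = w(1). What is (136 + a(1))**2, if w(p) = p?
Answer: 18769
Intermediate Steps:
a(P) = 1
(136 + a(1))**2 = (136 + 1)**2 = 137**2 = 18769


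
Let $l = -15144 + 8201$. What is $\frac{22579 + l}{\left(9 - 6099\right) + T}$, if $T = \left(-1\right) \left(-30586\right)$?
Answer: $\frac{3909}{6124} \approx 0.63831$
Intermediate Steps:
$T = 30586$
$l = -6943$
$\frac{22579 + l}{\left(9 - 6099\right) + T} = \frac{22579 - 6943}{\left(9 - 6099\right) + 30586} = \frac{15636}{\left(9 - 6099\right) + 30586} = \frac{15636}{-6090 + 30586} = \frac{15636}{24496} = 15636 \cdot \frac{1}{24496} = \frac{3909}{6124}$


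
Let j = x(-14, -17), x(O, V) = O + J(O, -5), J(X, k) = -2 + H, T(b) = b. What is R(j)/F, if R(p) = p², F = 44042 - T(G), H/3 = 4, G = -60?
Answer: 8/22051 ≈ 0.00036280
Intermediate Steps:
H = 12 (H = 3*4 = 12)
J(X, k) = 10 (J(X, k) = -2 + 12 = 10)
x(O, V) = 10 + O (x(O, V) = O + 10 = 10 + O)
j = -4 (j = 10 - 14 = -4)
F = 44102 (F = 44042 - 1*(-60) = 44042 + 60 = 44102)
R(j)/F = (-4)²/44102 = 16*(1/44102) = 8/22051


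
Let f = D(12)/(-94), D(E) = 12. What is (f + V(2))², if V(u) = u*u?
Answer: 33124/2209 ≈ 14.995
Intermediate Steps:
V(u) = u²
f = -6/47 (f = 12/(-94) = 12*(-1/94) = -6/47 ≈ -0.12766)
(f + V(2))² = (-6/47 + 2²)² = (-6/47 + 4)² = (182/47)² = 33124/2209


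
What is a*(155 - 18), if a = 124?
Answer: 16988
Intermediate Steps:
a*(155 - 18) = 124*(155 - 18) = 124*137 = 16988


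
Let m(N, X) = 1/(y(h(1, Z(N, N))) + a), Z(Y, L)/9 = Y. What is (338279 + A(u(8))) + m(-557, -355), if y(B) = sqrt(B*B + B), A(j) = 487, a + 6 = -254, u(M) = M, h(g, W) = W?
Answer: 2122162004039/6264389 + 3*sqrt(697921)/12528778 ≈ 3.3877e+5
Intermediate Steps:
Z(Y, L) = 9*Y
a = -260 (a = -6 - 254 = -260)
y(B) = sqrt(B + B**2) (y(B) = sqrt(B**2 + B) = sqrt(B + B**2))
m(N, X) = 1/(-260 + 3*sqrt(N*(1 + 9*N))) (m(N, X) = 1/(sqrt((9*N)*(1 + 9*N)) - 260) = 1/(sqrt(9*N*(1 + 9*N)) - 260) = 1/(3*sqrt(N*(1 + 9*N)) - 260) = 1/(-260 + 3*sqrt(N*(1 + 9*N))))
(338279 + A(u(8))) + m(-557, -355) = (338279 + 487) + 1/(-260 + 3*sqrt(-557*(1 + 9*(-557)))) = 338766 + 1/(-260 + 3*sqrt(-557*(1 - 5013))) = 338766 + 1/(-260 + 3*sqrt(-557*(-5012))) = 338766 + 1/(-260 + 3*sqrt(2791684)) = 338766 + 1/(-260 + 3*(2*sqrt(697921))) = 338766 + 1/(-260 + 6*sqrt(697921))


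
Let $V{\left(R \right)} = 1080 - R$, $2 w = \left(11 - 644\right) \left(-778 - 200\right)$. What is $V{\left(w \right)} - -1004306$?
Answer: $695849$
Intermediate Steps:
$w = 309537$ ($w = \frac{\left(11 - 644\right) \left(-778 - 200\right)}{2} = \frac{\left(-633\right) \left(-978\right)}{2} = \frac{1}{2} \cdot 619074 = 309537$)
$V{\left(w \right)} - -1004306 = \left(1080 - 309537\right) - -1004306 = \left(1080 - 309537\right) + 1004306 = -308457 + 1004306 = 695849$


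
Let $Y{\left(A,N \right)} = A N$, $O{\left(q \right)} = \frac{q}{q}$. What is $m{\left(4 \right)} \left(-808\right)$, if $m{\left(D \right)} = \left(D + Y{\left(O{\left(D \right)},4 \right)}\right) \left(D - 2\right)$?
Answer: $-12928$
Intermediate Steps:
$O{\left(q \right)} = 1$
$m{\left(D \right)} = \left(-2 + D\right) \left(4 + D\right)$ ($m{\left(D \right)} = \left(D + 1 \cdot 4\right) \left(D - 2\right) = \left(D + 4\right) \left(-2 + D\right) = \left(4 + D\right) \left(-2 + D\right) = \left(-2 + D\right) \left(4 + D\right)$)
$m{\left(4 \right)} \left(-808\right) = \left(-8 + 4^{2} + 2 \cdot 4\right) \left(-808\right) = \left(-8 + 16 + 8\right) \left(-808\right) = 16 \left(-808\right) = -12928$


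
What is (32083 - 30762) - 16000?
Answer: -14679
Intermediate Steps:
(32083 - 30762) - 16000 = 1321 - 16000 = -14679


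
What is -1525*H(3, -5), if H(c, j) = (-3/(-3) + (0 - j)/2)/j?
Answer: 2135/2 ≈ 1067.5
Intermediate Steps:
H(c, j) = (1 - j/2)/j (H(c, j) = (-3*(-⅓) - j*(½))/j = (1 - j/2)/j)
-1525*H(3, -5) = -1525*(2 - 1*(-5))/(2*(-5)) = -1525*(-1)*(2 + 5)/(2*5) = -1525*(-1)*7/(2*5) = -1525*(-7/10) = 2135/2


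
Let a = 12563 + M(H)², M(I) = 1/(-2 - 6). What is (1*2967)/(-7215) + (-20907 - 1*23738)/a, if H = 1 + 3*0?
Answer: -7666947037/1933699365 ≈ -3.9649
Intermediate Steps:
H = 1 (H = 1 + 0 = 1)
M(I) = -⅛ (M(I) = 1/(-8) = -⅛)
a = 804033/64 (a = 12563 + (-⅛)² = 12563 + 1/64 = 804033/64 ≈ 12563.)
(1*2967)/(-7215) + (-20907 - 1*23738)/a = (1*2967)/(-7215) + (-20907 - 1*23738)/(804033/64) = 2967*(-1/7215) + (-20907 - 23738)*(64/804033) = -989/2405 - 44645*64/804033 = -989/2405 - 2857280/804033 = -7666947037/1933699365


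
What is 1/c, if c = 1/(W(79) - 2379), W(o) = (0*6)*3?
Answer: -2379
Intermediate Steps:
W(o) = 0 (W(o) = 0*3 = 0)
c = -1/2379 (c = 1/(0 - 2379) = 1/(-2379) = -1/2379 ≈ -0.00042034)
1/c = 1/(-1/2379) = -2379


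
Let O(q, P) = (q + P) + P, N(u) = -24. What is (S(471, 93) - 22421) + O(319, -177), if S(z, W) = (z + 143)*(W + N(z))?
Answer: 19910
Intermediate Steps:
O(q, P) = q + 2*P (O(q, P) = (P + q) + P = q + 2*P)
S(z, W) = (-24 + W)*(143 + z) (S(z, W) = (z + 143)*(W - 24) = (143 + z)*(-24 + W) = (-24 + W)*(143 + z))
(S(471, 93) - 22421) + O(319, -177) = ((-3432 - 24*471 + 143*93 + 93*471) - 22421) + (319 + 2*(-177)) = ((-3432 - 11304 + 13299 + 43803) - 22421) + (319 - 354) = (42366 - 22421) - 35 = 19945 - 35 = 19910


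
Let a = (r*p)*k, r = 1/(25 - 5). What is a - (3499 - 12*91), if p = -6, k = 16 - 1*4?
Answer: -12053/5 ≈ -2410.6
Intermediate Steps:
k = 12 (k = 16 - 4 = 12)
r = 1/20 ≈ 0.050000
a = -18/5 (a = ((1/20)*(-6))*12 = -3/10*12 = -18/5 ≈ -3.6000)
a - (3499 - 12*91) = -18/5 - (3499 - 12*91) = -18/5 - (3499 - 1*1092) = -18/5 - (3499 - 1092) = -18/5 - 1*2407 = -18/5 - 2407 = -12053/5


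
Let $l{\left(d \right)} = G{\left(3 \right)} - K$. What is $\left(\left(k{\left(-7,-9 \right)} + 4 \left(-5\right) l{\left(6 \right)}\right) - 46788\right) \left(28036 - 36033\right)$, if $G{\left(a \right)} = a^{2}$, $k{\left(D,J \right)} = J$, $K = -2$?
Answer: $375994949$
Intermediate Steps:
$l{\left(d \right)} = 11$ ($l{\left(d \right)} = 3^{2} - -2 = 9 + 2 = 11$)
$\left(\left(k{\left(-7,-9 \right)} + 4 \left(-5\right) l{\left(6 \right)}\right) - 46788\right) \left(28036 - 36033\right) = \left(\left(-9 + 4 \left(-5\right) 11\right) - 46788\right) \left(28036 - 36033\right) = \left(\left(-9 - 220\right) - 46788\right) \left(-7997\right) = \left(-229 - 46788\right) \left(-7997\right) = \left(-47017\right) \left(-7997\right) = 375994949$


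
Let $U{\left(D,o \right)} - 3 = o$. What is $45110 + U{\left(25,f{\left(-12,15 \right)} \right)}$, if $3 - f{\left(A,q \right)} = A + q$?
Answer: $45113$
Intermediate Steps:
$f{\left(A,q \right)} = 3 - A - q$ ($f{\left(A,q \right)} = 3 - \left(A + q\right) = 3 - A - q$)
$U{\left(D,o \right)} = 3 + o$
$45110 + U{\left(25,f{\left(-12,15 \right)} \right)} = 45110 + \left(3 - 0\right) = 45110 + \left(3 + \left(3 + 12 - 15\right)\right) = 45110 + \left(3 + 0\right) = 45110 + 3 = 45113$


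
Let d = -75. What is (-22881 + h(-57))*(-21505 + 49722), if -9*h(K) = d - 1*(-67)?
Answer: -5810472857/9 ≈ -6.4561e+8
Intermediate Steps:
h(K) = 8/9 (h(K) = -(-75 - 1*(-67))/9 = -(-75 + 67)/9 = -⅑*(-8) = 8/9)
(-22881 + h(-57))*(-21505 + 49722) = (-22881 + 8/9)*(-21505 + 49722) = -205921/9*28217 = -5810472857/9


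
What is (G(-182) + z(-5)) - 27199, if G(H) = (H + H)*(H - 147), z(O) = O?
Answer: 92552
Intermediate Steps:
G(H) = 2*H*(-147 + H) (G(H) = (2*H)*(-147 + H) = 2*H*(-147 + H))
(G(-182) + z(-5)) - 27199 = (2*(-182)*(-147 - 182) - 5) - 27199 = (2*(-182)*(-329) - 5) - 27199 = (119756 - 5) - 27199 = 119751 - 27199 = 92552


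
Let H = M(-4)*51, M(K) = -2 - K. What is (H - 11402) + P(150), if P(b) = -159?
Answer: -11459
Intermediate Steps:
H = 102 (H = (-2 - 1*(-4))*51 = (-2 + 4)*51 = 2*51 = 102)
(H - 11402) + P(150) = (102 - 11402) - 159 = -11300 - 159 = -11459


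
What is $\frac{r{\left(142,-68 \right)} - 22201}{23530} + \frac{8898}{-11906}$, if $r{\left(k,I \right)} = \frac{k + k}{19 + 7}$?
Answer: $- \frac{3078172473}{1820963170} \approx -1.6904$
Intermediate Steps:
$r{\left(k,I \right)} = \frac{k}{13}$ ($r{\left(k,I \right)} = \frac{2 k}{26} = 2 k \frac{1}{26} = \frac{k}{13}$)
$\frac{r{\left(142,-68 \right)} - 22201}{23530} + \frac{8898}{-11906} = \frac{\frac{1}{13} \cdot 142 - 22201}{23530} + \frac{8898}{-11906} = \left(\frac{142}{13} - 22201\right) \frac{1}{23530} + 8898 \left(- \frac{1}{11906}\right) = \left(- \frac{288471}{13}\right) \frac{1}{23530} - \frac{4449}{5953} = - \frac{288471}{305890} - \frac{4449}{5953} = - \frac{3078172473}{1820963170}$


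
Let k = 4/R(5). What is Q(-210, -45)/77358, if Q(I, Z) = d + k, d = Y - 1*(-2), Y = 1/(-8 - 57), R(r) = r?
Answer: 181/5028270 ≈ 3.5996e-5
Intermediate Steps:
Y = -1/65 (Y = 1/(-65) = -1/65 ≈ -0.015385)
k = ⅘ (k = 4/5 = (⅕)*4 = ⅘ ≈ 0.80000)
d = 129/65 (d = -1/65 - 1*(-2) = -1/65 + 2 = 129/65 ≈ 1.9846)
Q(I, Z) = 181/65 (Q(I, Z) = 129/65 + ⅘ = 181/65)
Q(-210, -45)/77358 = (181/65)/77358 = (181/65)*(1/77358) = 181/5028270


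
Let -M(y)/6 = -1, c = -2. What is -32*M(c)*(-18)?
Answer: 3456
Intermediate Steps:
M(y) = 6 (M(y) = -6*(-1) = 6)
-32*M(c)*(-18) = -32*6*(-18) = -192*(-18) = 3456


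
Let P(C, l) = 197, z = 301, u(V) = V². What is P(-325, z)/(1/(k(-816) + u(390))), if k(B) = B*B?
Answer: 161137332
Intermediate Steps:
k(B) = B²
P(-325, z)/(1/(k(-816) + u(390))) = 197/(1/((-816)² + 390²)) = 197/(1/(665856 + 152100)) = 197/(1/817956) = 197*817956 = 161137332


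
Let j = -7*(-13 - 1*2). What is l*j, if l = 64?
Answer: 6720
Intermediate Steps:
j = 105 (j = -7*(-13 - 2) = -7*(-15) = 105)
l*j = 64*105 = 6720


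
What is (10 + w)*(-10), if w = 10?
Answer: -200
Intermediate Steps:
(10 + w)*(-10) = (10 + 10)*(-10) = 20*(-10) = -200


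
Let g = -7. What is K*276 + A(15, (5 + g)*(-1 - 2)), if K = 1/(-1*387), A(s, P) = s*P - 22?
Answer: 8680/129 ≈ 67.287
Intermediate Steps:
A(s, P) = -22 + P*s (A(s, P) = P*s - 22 = -22 + P*s)
K = -1/387 (K = 1/(-387) = -1/387 ≈ -0.0025840)
K*276 + A(15, (5 + g)*(-1 - 2)) = -1/387*276 + (-22 + ((5 - 7)*(-1 - 2))*15) = -92/129 + (-22 - 2*(-3)*15) = -92/129 + (-22 + 6*15) = -92/129 + (-22 + 90) = -92/129 + 68 = 8680/129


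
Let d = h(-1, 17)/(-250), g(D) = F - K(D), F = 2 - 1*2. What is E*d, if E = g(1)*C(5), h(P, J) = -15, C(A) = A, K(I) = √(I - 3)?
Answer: -3*I*√2/10 ≈ -0.42426*I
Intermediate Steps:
K(I) = √(-3 + I)
F = 0 (F = 2 - 2 = 0)
g(D) = -√(-3 + D) (g(D) = 0 - √(-3 + D) = -√(-3 + D))
d = 3/50 (d = -15/(-250) = -15*(-1/250) = 3/50 ≈ 0.060000)
E = -5*I*√2 (E = -√(-3 + 1)*5 = -√(-2)*5 = -I*√2*5 = -5*I*√2 ≈ -7.0711*I)
E*d = -5*I*√2*(3/50) = -3*I*√2/10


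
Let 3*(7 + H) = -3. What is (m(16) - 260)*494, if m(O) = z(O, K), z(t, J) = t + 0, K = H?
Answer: -120536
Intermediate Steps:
H = -8 (H = -7 + (1/3)*(-3) = -7 - 1 = -8)
K = -8
z(t, J) = t
m(O) = O
(m(16) - 260)*494 = (16 - 260)*494 = -244*494 = -120536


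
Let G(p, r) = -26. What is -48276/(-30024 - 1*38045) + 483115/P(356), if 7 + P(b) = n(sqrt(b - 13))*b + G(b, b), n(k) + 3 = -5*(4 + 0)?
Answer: -32488277939/559595249 ≈ -58.057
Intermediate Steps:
n(k) = -23 (n(k) = -3 - 5*(4 + 0) = -3 - 5*4 = -3 - 20 = -23)
P(b) = -33 - 23*b (P(b) = -7 + (-23*b - 26) = -7 + (-26 - 23*b) = -33 - 23*b)
-48276/(-30024 - 1*38045) + 483115/P(356) = -48276/(-30024 - 1*38045) + 483115/(-33 - 23*356) = -48276/(-30024 - 38045) + 483115/(-33 - 8188) = -48276/(-68069) + 483115/(-8221) = -48276*(-1/68069) + 483115*(-1/8221) = 48276/68069 - 483115/8221 = -32488277939/559595249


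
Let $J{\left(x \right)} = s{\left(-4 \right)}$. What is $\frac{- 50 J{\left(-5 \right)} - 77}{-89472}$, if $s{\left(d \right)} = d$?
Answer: $- \frac{41}{29824} \approx -0.0013747$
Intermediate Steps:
$J{\left(x \right)} = -4$
$\frac{- 50 J{\left(-5 \right)} - 77}{-89472} = \frac{\left(-50\right) \left(-4\right) - 77}{-89472} = \left(200 - 77\right) \left(- \frac{1}{89472}\right) = 123 \left(- \frac{1}{89472}\right) = - \frac{41}{29824}$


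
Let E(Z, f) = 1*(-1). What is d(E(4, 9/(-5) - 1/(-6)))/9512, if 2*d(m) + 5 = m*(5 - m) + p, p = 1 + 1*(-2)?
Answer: -3/4756 ≈ -0.00063078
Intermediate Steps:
p = -1 (p = 1 - 2 = -1)
E(Z, f) = -1
d(m) = -3 + m*(5 - m)/2 (d(m) = -5/2 + (m*(5 - m) - 1)/2 = -5/2 + (-1 + m*(5 - m))/2 = -5/2 + (-½ + m*(5 - m)/2) = -3 + m*(5 - m)/2)
d(E(4, 9/(-5) - 1/(-6)))/9512 = (-3 - ½*(-1)² + (5/2)*(-1))/9512 = (-3 - ½*1 - 5/2)*(1/9512) = (-3 - ½ - 5/2)*(1/9512) = -6*1/9512 = -3/4756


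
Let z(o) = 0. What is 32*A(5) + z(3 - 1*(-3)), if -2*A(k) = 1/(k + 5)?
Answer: -8/5 ≈ -1.6000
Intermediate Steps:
A(k) = -1/(2*(5 + k)) (A(k) = -1/(2*(k + 5)) = -1/(2*(5 + k)))
32*A(5) + z(3 - 1*(-3)) = 32*(-1/(10 + 2*5)) + 0 = 32*(-1/(10 + 10)) + 0 = 32*(-1/20) + 0 = -8/5 + 0 = -8/5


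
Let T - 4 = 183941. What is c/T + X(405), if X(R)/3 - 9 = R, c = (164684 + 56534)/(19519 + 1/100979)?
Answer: 225148075384235401/181278634633695 ≈ 1242.0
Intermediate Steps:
c = 11169186211/985504551 (c = 221218/(19519 + 1/100979) = 221218/(1971009102/100979) = 221218*(100979/1971009102) = 11169186211/985504551 ≈ 11.333)
X(R) = 27 + 3*R
T = 183945 (T = 4 + 183941 = 183945)
c/T + X(405) = (11169186211/985504551)/183945 + (27 + 3*405) = (11169186211/985504551)*(1/183945) + (27 + 1215) = 11169186211/181278634633695 + 1242 = 225148075384235401/181278634633695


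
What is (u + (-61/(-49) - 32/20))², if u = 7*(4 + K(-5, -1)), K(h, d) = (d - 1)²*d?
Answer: 7569/60025 ≈ 0.12610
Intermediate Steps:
K(h, d) = d*(-1 + d)² (K(h, d) = (-1 + d)²*d = d*(-1 + d)²)
u = 0 (u = 7*(4 - (-1 - 1)²) = 7*(4 - 1*(-2)²) = 7*(4 - 1*4) = 7*(4 - 4) = 7*0 = 0)
(u + (-61/(-49) - 32/20))² = (0 + (-61/(-49) - 32/20))² = (0 + (-61*(-1/49) - 32*1/20))² = (0 + (61/49 - 8/5))² = (0 - 87/245)² = (-87/245)² = 7569/60025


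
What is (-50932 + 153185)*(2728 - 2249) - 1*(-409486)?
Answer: 49388673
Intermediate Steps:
(-50932 + 153185)*(2728 - 2249) - 1*(-409486) = 102253*479 + 409486 = 48979187 + 409486 = 49388673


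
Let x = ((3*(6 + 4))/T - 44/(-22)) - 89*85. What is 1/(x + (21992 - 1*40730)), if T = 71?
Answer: -71/1867341 ≈ -3.8022e-5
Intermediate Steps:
x = -536943/71 (x = ((3*(6 + 4))/71 - 44/(-22)) - 89*85 = ((3*10)*(1/71) - 44*(-1/22)) - 7565 = (30*(1/71) + 2) - 7565 = (30/71 + 2) - 7565 = 172/71 - 7565 = -536943/71 ≈ -7562.6)
1/(x + (21992 - 1*40730)) = 1/(-536943/71 + (21992 - 1*40730)) = 1/(-536943/71 + (21992 - 40730)) = 1/(-536943/71 - 18738) = 1/(-1867341/71) = -71/1867341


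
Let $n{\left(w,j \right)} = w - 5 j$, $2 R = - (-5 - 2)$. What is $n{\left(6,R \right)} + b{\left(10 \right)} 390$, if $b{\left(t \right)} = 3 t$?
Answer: $\frac{23377}{2} \approx 11689.0$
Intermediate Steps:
$R = \frac{7}{2}$ ($R = \frac{\left(-1\right) \left(-5 - 2\right)}{2} = \frac{\left(-1\right) \left(-7\right)}{2} = \frac{1}{2} \cdot 7 = \frac{7}{2} \approx 3.5$)
$n{\left(6,R \right)} + b{\left(10 \right)} 390 = \left(6 - \frac{35}{2}\right) + 3 \cdot 10 \cdot 390 = \left(6 - \frac{35}{2}\right) + 30 \cdot 390 = - \frac{23}{2} + 11700 = \frac{23377}{2}$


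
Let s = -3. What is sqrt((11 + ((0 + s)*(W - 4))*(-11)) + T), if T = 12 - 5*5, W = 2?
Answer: 2*I*sqrt(17) ≈ 8.2462*I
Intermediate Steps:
T = -13 (T = 12 - 25 = -13)
sqrt((11 + ((0 + s)*(W - 4))*(-11)) + T) = sqrt((11 + ((0 - 3)*(2 - 4))*(-11)) - 13) = sqrt((11 - 3*(-2)*(-11)) - 13) = sqrt((11 + 6*(-11)) - 13) = sqrt((11 - 66) - 13) = sqrt(-55 - 13) = sqrt(-68) = 2*I*sqrt(17)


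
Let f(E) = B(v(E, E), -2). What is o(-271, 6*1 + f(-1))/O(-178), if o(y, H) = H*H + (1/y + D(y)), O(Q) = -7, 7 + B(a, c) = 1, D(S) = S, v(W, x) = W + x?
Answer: 73442/1897 ≈ 38.715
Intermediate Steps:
B(a, c) = -6 (B(a, c) = -7 + 1 = -6)
f(E) = -6
o(y, H) = y + H² + 1/y (o(y, H) = H*H + (1/y + y) = H² + (y + 1/y) = y + H² + 1/y)
o(-271, 6*1 + f(-1))/O(-178) = (-271 + (6*1 - 6)² + 1/(-271))/(-7) = (-271 + (6 - 6)² - 1/271)*(-⅐) = (-271 + 0² - 1/271)*(-⅐) = (-271 + 0 - 1/271)*(-⅐) = -73442/271*(-⅐) = 73442/1897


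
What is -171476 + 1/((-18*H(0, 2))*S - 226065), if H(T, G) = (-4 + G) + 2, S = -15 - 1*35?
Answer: -38764721941/226065 ≈ -1.7148e+5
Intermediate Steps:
S = -50 (S = -15 - 35 = -50)
H(T, G) = -2 + G
-171476 + 1/((-18*H(0, 2))*S - 226065) = -171476 + 1/(-18*(-2 + 2)*(-50) - 226065) = -171476 + 1/(-18*0*(-50) - 226065) = -171476 + 1/(0*(-50) - 226065) = -171476 + 1/(0 - 226065) = -171476 + 1/(-226065) = -171476 - 1/226065 = -38764721941/226065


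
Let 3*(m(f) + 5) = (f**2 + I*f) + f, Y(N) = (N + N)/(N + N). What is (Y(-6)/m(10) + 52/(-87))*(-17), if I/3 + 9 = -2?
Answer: 212177/20445 ≈ 10.378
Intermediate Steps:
I = -33 (I = -27 + 3*(-2) = -27 - 6 = -33)
Y(N) = 1 (Y(N) = (2*N)/((2*N)) = (2*N)*(1/(2*N)) = 1)
m(f) = -5 - 32*f/3 + f**2/3 (m(f) = -5 + ((f**2 - 33*f) + f)/3 = -5 + (f**2 - 32*f)/3 = -5 + (-32*f/3 + f**2/3) = -5 - 32*f/3 + f**2/3)
(Y(-6)/m(10) + 52/(-87))*(-17) = (1/(-5 - 32/3*10 + (1/3)*10**2) + 52/(-87))*(-17) = (1/(-5 - 320/3 + (1/3)*100) + 52*(-1/87))*(-17) = (1/(-5 - 320/3 + 100/3) - 52/87)*(-17) = (1/(-235/3) - 52/87)*(-17) = (1*(-3/235) - 52/87)*(-17) = (-3/235 - 52/87)*(-17) = -12481/20445*(-17) = 212177/20445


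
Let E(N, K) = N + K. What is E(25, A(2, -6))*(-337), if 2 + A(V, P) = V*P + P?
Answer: -1685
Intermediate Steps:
A(V, P) = -2 + P + P*V (A(V, P) = -2 + (V*P + P) = -2 + (P*V + P) = -2 + (P + P*V) = -2 + P + P*V)
E(N, K) = K + N
E(25, A(2, -6))*(-337) = ((-2 - 6 - 6*2) + 25)*(-337) = ((-2 - 6 - 12) + 25)*(-337) = (-20 + 25)*(-337) = 5*(-337) = -1685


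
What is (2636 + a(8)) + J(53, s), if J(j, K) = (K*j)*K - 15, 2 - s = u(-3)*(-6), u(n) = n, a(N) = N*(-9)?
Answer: 16117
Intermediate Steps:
a(N) = -9*N
s = -16 (s = 2 - (-3)*(-6) = 2 - 1*18 = 2 - 18 = -16)
J(j, K) = -15 + j*K**2 (J(j, K) = j*K**2 - 15 = -15 + j*K**2)
(2636 + a(8)) + J(53, s) = (2636 - 9*8) + (-15 + 53*(-16)**2) = (2636 - 72) + (-15 + 53*256) = 2564 + (-15 + 13568) = 2564 + 13553 = 16117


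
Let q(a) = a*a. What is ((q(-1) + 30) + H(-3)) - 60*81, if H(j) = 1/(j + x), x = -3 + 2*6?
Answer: -28973/6 ≈ -4828.8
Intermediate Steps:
x = 9 (x = -3 + 12 = 9)
H(j) = 1/(9 + j) (H(j) = 1/(j + 9) = 1/(9 + j))
q(a) = a²
((q(-1) + 30) + H(-3)) - 60*81 = (((-1)² + 30) + 1/(9 - 3)) - 60*81 = ((1 + 30) + 1/6) - 4860 = (31 + ⅙) - 4860 = 187/6 - 4860 = -28973/6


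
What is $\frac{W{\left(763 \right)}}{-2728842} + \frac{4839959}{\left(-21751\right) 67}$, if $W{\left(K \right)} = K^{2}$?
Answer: $- \frac{14055888178051}{3976787836914} \approx -3.5345$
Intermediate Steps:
$\frac{W{\left(763 \right)}}{-2728842} + \frac{4839959}{\left(-21751\right) 67} = \frac{763^{2}}{-2728842} + \frac{4839959}{\left(-21751\right) 67} = 582169 \left(- \frac{1}{2728842}\right) + \frac{4839959}{-1457317} = - \frac{582169}{2728842} + 4839959 \left(- \frac{1}{1457317}\right) = - \frac{582169}{2728842} - \frac{4839959}{1457317} = - \frac{14055888178051}{3976787836914}$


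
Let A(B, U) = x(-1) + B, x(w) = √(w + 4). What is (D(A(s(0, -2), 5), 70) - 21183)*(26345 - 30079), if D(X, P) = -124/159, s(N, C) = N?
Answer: 12576937214/159 ≈ 7.9100e+7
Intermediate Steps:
x(w) = √(4 + w)
A(B, U) = B + √3 (A(B, U) = √(4 - 1) + B = √3 + B = B + √3)
D(X, P) = -124/159 (D(X, P) = -124*1/159 = -124/159)
(D(A(s(0, -2), 5), 70) - 21183)*(26345 - 30079) = (-124/159 - 21183)*(26345 - 30079) = -3368221/159*(-3734) = 12576937214/159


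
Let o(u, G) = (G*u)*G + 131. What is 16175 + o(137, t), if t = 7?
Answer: 23019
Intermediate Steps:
o(u, G) = 131 + u*G**2 (o(u, G) = u*G**2 + 131 = 131 + u*G**2)
16175 + o(137, t) = 16175 + (131 + 137*7**2) = 16175 + (131 + 137*49) = 16175 + (131 + 6713) = 16175 + 6844 = 23019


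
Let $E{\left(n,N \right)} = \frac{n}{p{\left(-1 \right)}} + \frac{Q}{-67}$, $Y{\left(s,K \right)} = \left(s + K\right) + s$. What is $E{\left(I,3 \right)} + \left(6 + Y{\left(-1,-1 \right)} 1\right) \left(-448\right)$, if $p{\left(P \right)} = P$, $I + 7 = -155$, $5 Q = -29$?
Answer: $- \frac{395941}{335} \approx -1181.9$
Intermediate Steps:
$Q = - \frac{29}{5}$ ($Q = \frac{1}{5} \left(-29\right) = - \frac{29}{5} \approx -5.8$)
$I = -162$ ($I = -7 - 155 = -162$)
$Y{\left(s,K \right)} = K + 2 s$ ($Y{\left(s,K \right)} = \left(K + s\right) + s = K + 2 s$)
$E{\left(n,N \right)} = \frac{29}{335} - n$ ($E{\left(n,N \right)} = \frac{n}{-1} - \frac{29}{5 \left(-67\right)} = n \left(-1\right) - - \frac{29}{335} = - n + \frac{29}{335} = \frac{29}{335} - n$)
$E{\left(I,3 \right)} + \left(6 + Y{\left(-1,-1 \right)} 1\right) \left(-448\right) = \left(\frac{29}{335} - -162\right) + \left(6 + \left(-1 + 2 \left(-1\right)\right) 1\right) \left(-448\right) = \left(\frac{29}{335} + 162\right) + \left(6 + \left(-1 - 2\right) 1\right) \left(-448\right) = \frac{54299}{335} + \left(6 - 3\right) \left(-448\right) = \frac{54299}{335} + 3 \left(-448\right) = \frac{54299}{335} - 1344 = - \frac{395941}{335}$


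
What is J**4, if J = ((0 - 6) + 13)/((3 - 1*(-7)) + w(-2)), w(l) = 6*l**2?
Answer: 2401/1336336 ≈ 0.0017967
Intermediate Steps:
J = 7/34 (J = ((0 - 6) + 13)/((3 - 1*(-7)) + 6*(-2)**2) = (-6 + 13)/((3 + 7) + 6*4) = 7/(10 + 24) = 7/34 ≈ 0.20588)
J**4 = (7/34)**4 = 2401/1336336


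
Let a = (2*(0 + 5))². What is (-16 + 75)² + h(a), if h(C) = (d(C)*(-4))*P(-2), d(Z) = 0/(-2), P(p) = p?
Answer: 3481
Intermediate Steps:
d(Z) = 0 (d(Z) = 0*(-½) = 0)
a = 100 (a = (2*5)² = 10² = 100)
h(C) = 0 (h(C) = (0*(-4))*(-2) = 0*(-2) = 0)
(-16 + 75)² + h(a) = (-16 + 75)² + 0 = 59² + 0 = 3481 + 0 = 3481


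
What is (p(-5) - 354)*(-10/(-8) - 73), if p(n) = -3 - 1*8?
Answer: 104755/4 ≈ 26189.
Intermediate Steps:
p(n) = -11 (p(n) = -3 - 8 = -11)
(p(-5) - 354)*(-10/(-8) - 73) = (-11 - 354)*(-10/(-8) - 73) = -365*(-⅛*(-10) - 73) = -365*(5/4 - 73) = -365*(-287/4) = 104755/4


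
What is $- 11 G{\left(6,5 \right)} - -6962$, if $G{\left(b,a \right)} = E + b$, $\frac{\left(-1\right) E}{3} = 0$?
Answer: $6896$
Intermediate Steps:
$E = 0$ ($E = \left(-3\right) 0 = 0$)
$G{\left(b,a \right)} = b$ ($G{\left(b,a \right)} = 0 + b = b$)
$- 11 G{\left(6,5 \right)} - -6962 = \left(-11\right) 6 - -6962 = -66 + 6962 = 6896$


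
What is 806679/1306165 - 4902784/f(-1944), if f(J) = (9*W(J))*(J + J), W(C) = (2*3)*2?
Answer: 105352696909/8569748565 ≈ 12.294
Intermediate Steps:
W(C) = 12 (W(C) = 6*2 = 12)
f(J) = 216*J (f(J) = (9*12)*(J + J) = 108*(2*J) = 216*J)
806679/1306165 - 4902784/f(-1944) = 806679/1306165 - 4902784/(216*(-1944)) = 806679*(1/1306165) - 4902784/(-419904) = 806679/1306165 - 4902784*(-1/419904) = 806679/1306165 + 76606/6561 = 105352696909/8569748565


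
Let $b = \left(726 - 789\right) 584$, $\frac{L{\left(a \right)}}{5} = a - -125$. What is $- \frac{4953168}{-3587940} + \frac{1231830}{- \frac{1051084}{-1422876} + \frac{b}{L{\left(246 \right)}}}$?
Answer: $- \frac{11572763832916852838}{179399466609085} \approx -64508.0$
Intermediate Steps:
$L{\left(a \right)} = 625 + 5 a$ ($L{\left(a \right)} = 5 \left(a - -125\right) = 5 \left(a + 125\right) = 5 \left(125 + a\right) = 625 + 5 a$)
$b = -36792$ ($b = \left(-63\right) 584 = -36792$)
$- \frac{4953168}{-3587940} + \frac{1231830}{- \frac{1051084}{-1422876} + \frac{b}{L{\left(246 \right)}}} = - \frac{4953168}{-3587940} + \frac{1231830}{- \frac{1051084}{-1422876} - \frac{36792}{625 + 5 \cdot 246}} = \left(-4953168\right) \left(- \frac{1}{3587940}\right) + \frac{1231830}{\left(-1051084\right) \left(- \frac{1}{1422876}\right) - \frac{36792}{625 + 1230}} = \frac{137588}{99665} + \frac{1231830}{\frac{262771}{355719} - \frac{36792}{1855}} = \frac{137588}{99665} + \frac{1231830}{\frac{262771}{355719} - \frac{5256}{265}} = \frac{137588}{99665} + \frac{1231830}{- \frac{1800024749}{94265535}} = \frac{137588}{99665} + 1231830 \left(- \frac{94265535}{1800024749}\right) = \frac{137588}{99665} - \frac{116119113979050}{1800024749} = - \frac{11572763832916852838}{179399466609085}$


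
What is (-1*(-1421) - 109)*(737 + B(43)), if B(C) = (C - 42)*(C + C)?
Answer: 1079776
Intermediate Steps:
B(C) = 2*C*(-42 + C) (B(C) = (-42 + C)*(2*C) = 2*C*(-42 + C))
(-1*(-1421) - 109)*(737 + B(43)) = (-1*(-1421) - 109)*(737 + 2*43*(-42 + 43)) = (1421 - 109)*(737 + 2*43*1) = 1312*(737 + 86) = 1312*823 = 1079776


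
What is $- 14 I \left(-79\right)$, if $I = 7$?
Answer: $7742$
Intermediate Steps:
$- 14 I \left(-79\right) = \left(-14\right) 7 \left(-79\right) = \left(-98\right) \left(-79\right) = 7742$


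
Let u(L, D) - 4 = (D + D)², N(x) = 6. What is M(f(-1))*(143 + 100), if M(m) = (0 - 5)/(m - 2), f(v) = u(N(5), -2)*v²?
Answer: -135/2 ≈ -67.500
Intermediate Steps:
u(L, D) = 4 + 4*D² (u(L, D) = 4 + (D + D)² = 4 + (2*D)² = 4 + 4*D²)
f(v) = 20*v² (f(v) = (4 + 4*(-2)²)*v² = (4 + 4*4)*v² = (4 + 16)*v² = 20*v²)
M(m) = -5/(-2 + m)
M(f(-1))*(143 + 100) = (-5/(-2 + 20*(-1)²))*(143 + 100) = -5/(-2 + 20*1)*243 = -5/(-2 + 20)*243 = -5/18*243 = -135/2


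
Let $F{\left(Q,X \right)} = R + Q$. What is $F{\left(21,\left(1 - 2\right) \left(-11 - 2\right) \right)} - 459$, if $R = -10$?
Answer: $-448$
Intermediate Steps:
$F{\left(Q,X \right)} = -10 + Q$
$F{\left(21,\left(1 - 2\right) \left(-11 - 2\right) \right)} - 459 = \left(-10 + 21\right) - 459 = 11 - 459 = -448$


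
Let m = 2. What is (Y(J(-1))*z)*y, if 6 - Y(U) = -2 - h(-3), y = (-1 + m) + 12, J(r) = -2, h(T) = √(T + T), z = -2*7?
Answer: -1456 - 182*I*√6 ≈ -1456.0 - 445.81*I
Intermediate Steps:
z = -14
h(T) = √2*√T (h(T) = √(2*T) = √2*√T)
y = 13 (y = (-1 + 2) + 12 = 1 + 12 = 13)
Y(U) = 8 + I*√6 (Y(U) = 6 - (-2 - √2*√(-3)) = 6 - (-2 - √2*I*√3) = 6 - (-2 - I*√6) = 6 + (2 + I*√6) = 8 + I*√6)
(Y(J(-1))*z)*y = ((8 + I*√6)*(-14))*13 = (-112 - 14*I*√6)*13 = -1456 - 182*I*√6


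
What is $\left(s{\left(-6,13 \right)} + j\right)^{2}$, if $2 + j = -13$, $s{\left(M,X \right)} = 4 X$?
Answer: $1369$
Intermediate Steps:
$j = -15$ ($j = -2 - 13 = -15$)
$\left(s{\left(-6,13 \right)} + j\right)^{2} = \left(4 \cdot 13 - 15\right)^{2} = \left(52 - 15\right)^{2} = 37^{2} = 1369$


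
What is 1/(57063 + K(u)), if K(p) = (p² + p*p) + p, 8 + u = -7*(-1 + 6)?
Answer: 1/60718 ≈ 1.6470e-5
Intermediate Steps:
u = -43 (u = -8 - 7*(-1 + 6) = -8 - 7*5 = -8 - 35 = -43)
K(p) = p + 2*p² (K(p) = (p² + p²) + p = 2*p² + p = p + 2*p²)
1/(57063 + K(u)) = 1/(57063 - 43*(1 + 2*(-43))) = 1/(57063 - 43*(1 - 86)) = 1/(57063 - 43*(-85)) = 1/(57063 + 3655) = 1/60718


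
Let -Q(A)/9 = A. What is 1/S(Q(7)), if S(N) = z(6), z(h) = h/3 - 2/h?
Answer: 3/5 ≈ 0.60000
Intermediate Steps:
Q(A) = -9*A
z(h) = -2/h + h/3 (z(h) = h*(1/3) - 2/h = h/3 - 2/h = -2/h + h/3)
S(N) = 5/3 (S(N) = -2/6 + (1/3)*6 = -2*1/6 + 2 = -1/3 + 2 = 5/3)
1/S(Q(7)) = 1/(5/3) = 3/5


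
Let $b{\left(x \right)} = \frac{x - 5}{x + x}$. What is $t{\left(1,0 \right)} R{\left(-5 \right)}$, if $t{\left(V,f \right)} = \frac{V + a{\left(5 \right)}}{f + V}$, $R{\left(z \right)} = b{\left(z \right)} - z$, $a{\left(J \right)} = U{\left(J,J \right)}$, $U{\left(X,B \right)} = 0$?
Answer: $6$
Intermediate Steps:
$a{\left(J \right)} = 0$
$b{\left(x \right)} = \frac{-5 + x}{2 x}$
$R{\left(z \right)} = - z + \frac{-5 + z}{2 z}$ ($R{\left(z \right)} = \frac{-5 + z}{2 z} - z = - z + \frac{-5 + z}{2 z}$)
$t{\left(V,f \right)} = \frac{V}{V + f}$ ($t{\left(V,f \right)} = \frac{V + 0}{f + V} = \frac{V}{V + f}$)
$t{\left(1,0 \right)} R{\left(-5 \right)} = 1 \frac{1}{1 + 0} \left(\frac{1}{2} - -5 - \frac{5}{2 \left(-5\right)}\right) = 1 \cdot 1^{-1} \left(\frac{1}{2} + 5 - - \frac{1}{2}\right) = 1 \cdot 1 \left(\frac{1}{2} + 5 + \frac{1}{2}\right) = 1 \cdot 6 = 6$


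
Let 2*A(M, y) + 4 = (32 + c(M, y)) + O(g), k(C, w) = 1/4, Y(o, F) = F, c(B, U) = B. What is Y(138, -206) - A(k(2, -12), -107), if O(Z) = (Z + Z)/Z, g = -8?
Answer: -1769/8 ≈ -221.13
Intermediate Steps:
O(Z) = 2 (O(Z) = (2*Z)/Z = 2)
k(C, w) = ¼
A(M, y) = 15 + M/2 (A(M, y) = -2 + ((32 + M) + 2)/2 = -2 + (34 + M)/2 = -2 + (17 + M/2) = 15 + M/2)
Y(138, -206) - A(k(2, -12), -107) = -206 - (15 + (½)*(¼)) = -206 - (15 + ⅛) = -206 - 1*121/8 = -206 - 121/8 = -1769/8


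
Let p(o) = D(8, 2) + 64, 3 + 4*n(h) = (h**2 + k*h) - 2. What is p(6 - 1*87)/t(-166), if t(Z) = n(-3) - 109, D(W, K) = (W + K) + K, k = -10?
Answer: -152/201 ≈ -0.75622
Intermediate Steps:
n(h) = -5/4 - 5*h/2 + h**2/4 (n(h) = -3/4 + ((h**2 - 10*h) - 2)/4 = -3/4 + (-2 + h**2 - 10*h)/4 = -3/4 + (-1/2 - 5*h/2 + h**2/4) = -5/4 - 5*h/2 + h**2/4)
D(W, K) = W + 2*K (D(W, K) = (K + W) + K = W + 2*K)
p(o) = 76 (p(o) = (8 + 2*2) + 64 = (8 + 4) + 64 = 12 + 64 = 76)
t(Z) = -201/2 (t(Z) = (-5/4 - 5/2*(-3) + (1/4)*(-3)**2) - 109 = (-5/4 + 15/2 + (1/4)*9) - 109 = (-5/4 + 15/2 + 9/4) - 109 = 17/2 - 109 = -201/2)
p(6 - 1*87)/t(-166) = 76/(-201/2) = 76*(-2/201) = -152/201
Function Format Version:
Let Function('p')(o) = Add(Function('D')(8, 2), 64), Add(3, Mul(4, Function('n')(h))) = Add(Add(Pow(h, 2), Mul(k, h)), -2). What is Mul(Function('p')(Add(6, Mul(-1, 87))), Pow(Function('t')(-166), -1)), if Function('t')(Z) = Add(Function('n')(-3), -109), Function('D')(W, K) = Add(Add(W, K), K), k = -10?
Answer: Rational(-152, 201) ≈ -0.75622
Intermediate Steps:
Function('n')(h) = Add(Rational(-5, 4), Mul(Rational(-5, 2), h), Mul(Rational(1, 4), Pow(h, 2))) (Function('n')(h) = Add(Rational(-3, 4), Mul(Rational(1, 4), Add(Add(Pow(h, 2), Mul(-10, h)), -2))) = Add(Rational(-3, 4), Mul(Rational(1, 4), Add(-2, Pow(h, 2), Mul(-10, h)))) = Add(Rational(-3, 4), Add(Rational(-1, 2), Mul(Rational(-5, 2), h), Mul(Rational(1, 4), Pow(h, 2)))) = Add(Rational(-5, 4), Mul(Rational(-5, 2), h), Mul(Rational(1, 4), Pow(h, 2))))
Function('D')(W, K) = Add(W, Mul(2, K)) (Function('D')(W, K) = Add(Add(K, W), K) = Add(W, Mul(2, K)))
Function('p')(o) = 76 (Function('p')(o) = Add(Add(8, Mul(2, 2)), 64) = Add(Add(8, 4), 64) = Add(12, 64) = 76)
Function('t')(Z) = Rational(-201, 2) (Function('t')(Z) = Add(Add(Rational(-5, 4), Mul(Rational(-5, 2), -3), Mul(Rational(1, 4), Pow(-3, 2))), -109) = Add(Add(Rational(-5, 4), Rational(15, 2), Mul(Rational(1, 4), 9)), -109) = Add(Add(Rational(-5, 4), Rational(15, 2), Rational(9, 4)), -109) = Add(Rational(17, 2), -109) = Rational(-201, 2))
Mul(Function('p')(Add(6, Mul(-1, 87))), Pow(Function('t')(-166), -1)) = Mul(76, Pow(Rational(-201, 2), -1)) = Mul(76, Rational(-2, 201)) = Rational(-152, 201)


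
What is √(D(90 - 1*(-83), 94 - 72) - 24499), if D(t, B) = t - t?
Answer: I*√24499 ≈ 156.52*I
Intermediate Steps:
D(t, B) = 0
√(D(90 - 1*(-83), 94 - 72) - 24499) = √(0 - 24499) = √(-24499) = I*√24499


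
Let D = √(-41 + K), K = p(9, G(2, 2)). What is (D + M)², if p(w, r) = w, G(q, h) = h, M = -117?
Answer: 13657 - 936*I*√2 ≈ 13657.0 - 1323.7*I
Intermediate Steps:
K = 9
D = 4*I*√2 (D = √(-41 + 9) = √(-32) = 4*I*√2 ≈ 5.6569*I)
(D + M)² = (4*I*√2 - 117)² = (-117 + 4*I*√2)²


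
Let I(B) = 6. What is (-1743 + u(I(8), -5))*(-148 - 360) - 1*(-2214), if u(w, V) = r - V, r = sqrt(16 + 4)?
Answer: 885118 - 1016*sqrt(5) ≈ 8.8285e+5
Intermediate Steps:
r = 2*sqrt(5) (r = sqrt(20) = 2*sqrt(5) ≈ 4.4721)
u(w, V) = -V + 2*sqrt(5) (u(w, V) = 2*sqrt(5) - V = -V + 2*sqrt(5))
(-1743 + u(I(8), -5))*(-148 - 360) - 1*(-2214) = (-1743 + (-1*(-5) + 2*sqrt(5)))*(-148 - 360) - 1*(-2214) = (-1743 + (5 + 2*sqrt(5)))*(-508) + 2214 = (-1738 + 2*sqrt(5))*(-508) + 2214 = (882904 - 1016*sqrt(5)) + 2214 = 885118 - 1016*sqrt(5)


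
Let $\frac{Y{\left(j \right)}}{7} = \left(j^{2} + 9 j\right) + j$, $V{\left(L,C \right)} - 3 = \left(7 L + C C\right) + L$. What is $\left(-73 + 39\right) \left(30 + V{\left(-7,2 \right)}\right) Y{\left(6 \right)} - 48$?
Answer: $434064$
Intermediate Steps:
$V{\left(L,C \right)} = 3 + C^{2} + 8 L$ ($V{\left(L,C \right)} = 3 + \left(\left(7 L + C C\right) + L\right) = 3 + \left(\left(7 L + C^{2}\right) + L\right) = 3 + \left(\left(C^{2} + 7 L\right) + L\right) = 3 + \left(C^{2} + 8 L\right) = 3 + C^{2} + 8 L$)
$Y{\left(j \right)} = 7 j^{2} + 70 j$ ($Y{\left(j \right)} = 7 \left(\left(j^{2} + 9 j\right) + j\right) = 7 \left(j^{2} + 10 j\right) = 7 j^{2} + 70 j$)
$\left(-73 + 39\right) \left(30 + V{\left(-7,2 \right)}\right) Y{\left(6 \right)} - 48 = \left(-73 + 39\right) \left(30 + \left(3 + 2^{2} + 8 \left(-7\right)\right)\right) 7 \cdot 6 \left(10 + 6\right) - 48 = - 34 \left(30 + \left(3 + 4 - 56\right)\right) 7 \cdot 6 \cdot 16 - 48 = - 34 \left(30 - 49\right) 672 - 48 = \left(-34\right) \left(-19\right) 672 - 48 = 646 \cdot 672 - 48 = 434112 - 48 = 434064$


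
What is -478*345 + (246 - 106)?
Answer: -164770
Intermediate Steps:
-478*345 + (246 - 106) = -164910 + 140 = -164770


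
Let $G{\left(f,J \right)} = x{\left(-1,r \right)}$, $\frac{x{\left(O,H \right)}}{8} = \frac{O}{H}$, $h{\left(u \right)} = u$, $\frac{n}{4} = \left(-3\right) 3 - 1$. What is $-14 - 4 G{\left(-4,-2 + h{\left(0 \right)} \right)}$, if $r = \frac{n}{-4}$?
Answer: $- \frac{54}{5} \approx -10.8$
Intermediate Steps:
$n = -40$ ($n = 4 \left(\left(-3\right) 3 - 1\right) = 4 \left(-9 - 1\right) = 4 \left(-10\right) = -40$)
$r = 10$ ($r = - \frac{40}{-4} = \left(-40\right) \left(- \frac{1}{4}\right) = 10$)
$x{\left(O,H \right)} = \frac{8 O}{H}$ ($x{\left(O,H \right)} = 8 \frac{O}{H} = \frac{8 O}{H}$)
$G{\left(f,J \right)} = - \frac{4}{5}$ ($G{\left(f,J \right)} = 8 \left(-1\right) \frac{1}{10} = - \frac{4}{5}$)
$-14 - 4 G{\left(-4,-2 + h{\left(0 \right)} \right)} = -14 - - \frac{16}{5} = -14 + \frac{16}{5} = - \frac{54}{5}$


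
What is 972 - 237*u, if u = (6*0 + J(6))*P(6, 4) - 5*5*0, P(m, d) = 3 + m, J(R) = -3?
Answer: 7371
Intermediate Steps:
u = -27 (u = (6*0 - 3)*(3 + 6) - 5*5*0 = (0 - 3)*9 - 25*0 = -3*9 + 0 = -27 + 0 = -27)
972 - 237*u = 972 - 237*(-27) = 972 + 6399 = 7371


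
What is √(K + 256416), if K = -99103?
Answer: √157313 ≈ 396.63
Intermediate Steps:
√(K + 256416) = √(-99103 + 256416) = √157313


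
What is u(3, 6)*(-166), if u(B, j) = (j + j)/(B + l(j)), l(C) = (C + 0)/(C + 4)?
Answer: -1660/3 ≈ -553.33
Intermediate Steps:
l(C) = C/(4 + C)
u(B, j) = 2*j/(B + j/(4 + j)) (u(B, j) = (j + j)/(B + j/(4 + j)) = (2*j)/(B + j/(4 + j)) = 2*j/(B + j/(4 + j)))
u(3, 6)*(-166) = (2*6*(4 + 6)/(6 + 3*(4 + 6)))*(-166) = (2*6*10/(6 + 3*10))*(-166) = (2*6*10/(6 + 30))*(-166) = (2*6*10/36)*(-166) = (2*6*(1/36)*10)*(-166) = (10/3)*(-166) = -1660/3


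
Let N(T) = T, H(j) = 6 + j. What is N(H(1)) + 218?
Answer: 225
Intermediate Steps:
N(H(1)) + 218 = (6 + 1) + 218 = 7 + 218 = 225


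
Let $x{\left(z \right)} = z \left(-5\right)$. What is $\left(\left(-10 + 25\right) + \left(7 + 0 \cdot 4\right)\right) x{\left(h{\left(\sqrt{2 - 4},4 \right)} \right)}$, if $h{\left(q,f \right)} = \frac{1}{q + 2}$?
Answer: $- \frac{110}{3} + \frac{55 i \sqrt{2}}{3} \approx -36.667 + 25.927 i$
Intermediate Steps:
$h{\left(q,f \right)} = \frac{1}{2 + q}$
$x{\left(z \right)} = - 5 z$
$\left(\left(-10 + 25\right) + \left(7 + 0 \cdot 4\right)\right) x{\left(h{\left(\sqrt{2 - 4},4 \right)} \right)} = \left(\left(-10 + 25\right) + \left(7 + 0 \cdot 4\right)\right) \left(- \frac{5}{2 + \sqrt{2 - 4}}\right) = \left(15 + \left(7 + 0\right)\right) \left(- \frac{5}{2 + \sqrt{-2}}\right) = \left(15 + 7\right) \left(- \frac{5}{2 + i \sqrt{2}}\right) = 22 \left(- \frac{5}{2 + i \sqrt{2}}\right) = - \frac{110}{2 + i \sqrt{2}}$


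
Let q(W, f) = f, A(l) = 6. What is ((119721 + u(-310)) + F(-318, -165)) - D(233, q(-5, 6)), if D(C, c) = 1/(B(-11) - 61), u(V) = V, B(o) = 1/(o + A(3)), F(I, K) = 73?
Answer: 36562109/306 ≈ 1.1948e+5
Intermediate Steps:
B(o) = 1/(6 + o) (B(o) = 1/(o + 6) = 1/(6 + o))
D(C, c) = -5/306 (D(C, c) = 1/(1/(6 - 11) - 61) = 1/(1/(-5) - 61) = 1/(-⅕ - 61) = 1/(-306/5) = -5/306)
((119721 + u(-310)) + F(-318, -165)) - D(233, q(-5, 6)) = ((119721 - 310) + 73) - 1*(-5/306) = (119411 + 73) + 5/306 = 119484 + 5/306 = 36562109/306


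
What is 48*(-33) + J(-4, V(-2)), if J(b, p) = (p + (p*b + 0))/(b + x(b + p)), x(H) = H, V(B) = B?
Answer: -7923/5 ≈ -1584.6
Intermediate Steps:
J(b, p) = (p + b*p)/(p + 2*b) (J(b, p) = (p + (p*b + 0))/(b + (b + p)) = (p + (b*p + 0))/(p + 2*b) = (p + b*p)/(p + 2*b))
48*(-33) + J(-4, V(-2)) = 48*(-33) - 2*(1 - 4)/(-2 + 2*(-4)) = -1584 - 2*(-3)/(-2 - 8) = -1584 - 2*(-3)/(-10) = -1584 - 2*(-⅒)*(-3) = -1584 - ⅗ = -7923/5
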